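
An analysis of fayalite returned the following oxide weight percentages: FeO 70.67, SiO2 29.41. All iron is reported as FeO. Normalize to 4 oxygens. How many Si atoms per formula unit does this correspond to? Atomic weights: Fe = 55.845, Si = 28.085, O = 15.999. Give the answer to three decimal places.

0.998 Si apfu

FeO: 70.67/71.844 = 0.98366 mol → 0.98366 mol Fe, 0.98366 mol O.
SiO2: 29.41/60.083 = 0.48949 mol → 0.48949 mol Si, 0.97898 mol O.
Total oxygen = 1.96264 mol. Normalization factor = 4/1.96264 = 2.03807.
Si per 4 O = 0.48949 × 2.03807 = 0.998.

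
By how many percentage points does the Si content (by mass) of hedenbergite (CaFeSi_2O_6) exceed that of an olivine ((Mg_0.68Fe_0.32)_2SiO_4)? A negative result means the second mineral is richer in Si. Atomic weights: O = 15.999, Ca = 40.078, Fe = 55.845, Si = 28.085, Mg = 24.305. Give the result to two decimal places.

5.18 percentage points

First mineral: 56.170 g Si in 248.087 g formula = 22.64 wt% Si.
Second mineral: 28.085 g Si in 160.877 g formula = 17.46 wt% Si.
22.64% − 17.46% gives a difference of 5.18 percentage points.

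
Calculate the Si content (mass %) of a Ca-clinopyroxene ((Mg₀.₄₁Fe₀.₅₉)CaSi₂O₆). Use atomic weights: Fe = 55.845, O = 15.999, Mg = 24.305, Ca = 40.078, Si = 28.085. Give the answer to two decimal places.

Molar mass of (Mg₀.₄₁Fe₀.₅₉)CaSi₂O₆: 0.41*24.305 + 0.59*55.845 + 1*40.078 + 2*28.085 + 6*15.999 = 235.156 g/mol.
Mass of Si per formula unit: 2 × 28.085 = 56.170 g.
Weight fraction Si = 56.170 / 235.156 = 0.2389.

23.89 mass %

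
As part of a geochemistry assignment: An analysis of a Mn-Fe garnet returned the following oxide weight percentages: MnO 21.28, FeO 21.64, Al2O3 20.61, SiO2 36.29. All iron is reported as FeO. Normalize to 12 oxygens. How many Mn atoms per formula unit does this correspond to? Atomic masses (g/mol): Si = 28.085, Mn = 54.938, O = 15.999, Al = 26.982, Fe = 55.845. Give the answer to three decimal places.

1.490 Mn apfu

MnO (M=70.937): mol = 0.29998; Mn = 0.29998, O = 0.29998.
FeO (M=71.844): mol = 0.30121; Fe = 0.30121, O = 0.30121.
Al2O3 (M=101.961): mol = 0.20214; Al = 0.40428, O = 0.60642.
SiO2 (M=60.083): mol = 0.60400; Si = 0.60400, O = 1.20800.
ΣO = 2.41561; factor = 12/ΣO = 4.96769.
Mn apfu = 0.29998 × 4.96769 = 1.490.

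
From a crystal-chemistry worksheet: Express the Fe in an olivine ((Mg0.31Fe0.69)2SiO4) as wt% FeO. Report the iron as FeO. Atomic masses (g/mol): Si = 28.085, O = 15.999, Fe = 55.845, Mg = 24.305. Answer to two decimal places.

53.82 wt%

M((Mg0.31Fe0.69)2SiO4) = 184.216 g/mol; M(FeO) = 71.844 g/mol.
Moles FeO per formula unit = 1.38 Fe ÷ 1 = 1.3800.
FeO fraction = (1.3800 × 71.844) / 184.216 = 99.145/184.216 = 0.5382.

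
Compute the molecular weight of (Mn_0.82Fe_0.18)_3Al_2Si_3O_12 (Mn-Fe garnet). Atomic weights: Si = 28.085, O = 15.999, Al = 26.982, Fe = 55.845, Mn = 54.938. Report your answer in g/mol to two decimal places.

The formula mass is the sum 2.46·54.938 + 0.54·55.845 + 2·26.982 + 3·28.085 + 12·15.999.

495.51 g/mol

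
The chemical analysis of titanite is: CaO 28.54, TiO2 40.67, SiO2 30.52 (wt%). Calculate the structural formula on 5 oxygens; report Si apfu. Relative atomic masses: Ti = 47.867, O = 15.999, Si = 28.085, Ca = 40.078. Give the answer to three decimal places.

CaO (M=56.077): mol = 0.50894; Ca = 0.50894, O = 0.50894.
TiO2 (M=79.865): mol = 0.50923; Ti = 0.50923, O = 1.01846.
SiO2 (M=60.083): mol = 0.50796; Si = 0.50796, O = 1.01592.
ΣO = 2.54332; factor = 5/ΣO = 1.96593.
Si apfu = 0.50796 × 1.96593 = 0.999.

0.999 Si apfu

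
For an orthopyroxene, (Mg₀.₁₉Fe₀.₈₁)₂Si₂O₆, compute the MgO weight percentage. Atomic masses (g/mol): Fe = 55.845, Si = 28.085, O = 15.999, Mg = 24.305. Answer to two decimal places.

Molar mass of (Mg₀.₁₉Fe₀.₈₁)₂Si₂O₆ = 0.38×24.305 + 1.62×55.845 + 2×28.085 + 6×15.999 = 251.869 g/mol.
Each formula unit contains 0.38 Mg, equivalent to 0.38/1 = 0.3800 mol MgO.
M(MgO) = 1×24.305 + 1×15.999 = 40.304 g/mol.
Mass of MgO per formula unit = 0.3800 × 40.304 = 15.316 g.
MgO wt% = 15.316 / 251.869 × 100 = 6.08%.

6.08 wt%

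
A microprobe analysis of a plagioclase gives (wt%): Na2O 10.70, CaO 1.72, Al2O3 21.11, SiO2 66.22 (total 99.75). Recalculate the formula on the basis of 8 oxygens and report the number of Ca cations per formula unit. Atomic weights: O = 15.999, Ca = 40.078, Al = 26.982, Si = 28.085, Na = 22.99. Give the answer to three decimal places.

Na2O (M=61.979): mol = 0.17264; Na = 0.34528, O = 0.17264.
CaO (M=56.077): mol = 0.03067; Ca = 0.03067, O = 0.03067.
Al2O3 (M=101.961): mol = 0.20704; Al = 0.41408, O = 0.62112.
SiO2 (M=60.083): mol = 1.10214; Si = 1.10214, O = 2.20428.
ΣO = 3.02871; factor = 8/ΣO = 2.64139.
Ca apfu = 0.03067 × 2.64139 = 0.081.

0.081 Ca apfu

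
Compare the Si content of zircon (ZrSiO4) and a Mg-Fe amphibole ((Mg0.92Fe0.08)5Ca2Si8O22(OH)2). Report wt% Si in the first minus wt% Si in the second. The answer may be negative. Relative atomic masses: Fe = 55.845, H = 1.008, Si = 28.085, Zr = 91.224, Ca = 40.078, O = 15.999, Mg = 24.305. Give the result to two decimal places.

-11.91 percentage points

First mineral: 28.085 g Si in 183.305 g formula = 15.32 wt% Si.
Second mineral: 224.680 g Si in 824.969 g formula = 27.23 wt% Si.
15.32% − 27.23% gives a difference of -11.91 percentage points.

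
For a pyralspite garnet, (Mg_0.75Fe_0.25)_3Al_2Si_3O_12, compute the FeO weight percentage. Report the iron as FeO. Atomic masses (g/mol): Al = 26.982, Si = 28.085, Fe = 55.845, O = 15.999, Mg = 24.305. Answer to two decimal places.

12.63 wt%

Formula mass = 426.777 g/mol.
0.75 Fe → 0.7500 mol FeO per formula unit; M(FeO) = 71.844, so FeO mass = 53.883 g.
53.883/426.777 × 100 = 12.63 wt%.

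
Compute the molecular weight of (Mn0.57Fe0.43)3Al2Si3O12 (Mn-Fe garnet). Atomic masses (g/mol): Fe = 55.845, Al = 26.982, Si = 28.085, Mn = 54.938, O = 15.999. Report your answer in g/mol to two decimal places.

M = 1.71*54.938 + 1.29*55.845 + 2*26.982 + 3*28.085 + 12*15.999

496.19 g/mol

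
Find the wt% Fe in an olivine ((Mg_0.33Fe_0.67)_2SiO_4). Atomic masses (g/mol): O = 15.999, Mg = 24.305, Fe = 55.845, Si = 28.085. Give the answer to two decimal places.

Formula mass = 0.66×24.305 + 1.34×55.845 + 1×28.085 + 4×15.999 = 182.955 g/mol, of which 74.832 g is Fe.
So Fe makes up 74.832/182.955 = 0.4090 of the mass, i.e. 40.90%.

40.90 weight percent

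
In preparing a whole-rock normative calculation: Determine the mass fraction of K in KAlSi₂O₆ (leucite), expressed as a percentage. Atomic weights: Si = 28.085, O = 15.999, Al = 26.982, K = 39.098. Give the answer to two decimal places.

17.91 wt%

M(KAlSi₂O₆) = 218.244 g/mol.
K contributes 1 × 39.098 = 39.098 g per mole.
39.098/218.244 = 0.1791 → 17.91%.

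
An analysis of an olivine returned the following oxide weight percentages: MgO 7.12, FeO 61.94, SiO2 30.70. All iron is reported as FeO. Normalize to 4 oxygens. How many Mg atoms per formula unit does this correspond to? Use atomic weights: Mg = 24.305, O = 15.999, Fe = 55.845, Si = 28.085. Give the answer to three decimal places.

MgO: 7.12/40.304 = 0.17666 mol → 0.17666 mol Mg, 0.17666 mol O.
FeO: 61.94/71.844 = 0.86215 mol → 0.86215 mol Fe, 0.86215 mol O.
SiO2: 30.70/60.083 = 0.51096 mol → 0.51096 mol Si, 1.02192 mol O.
Total oxygen = 2.06073 mol. Normalization factor = 4/2.06073 = 1.94106.
Mg per 4 O = 0.17666 × 1.94106 = 0.343.

0.343 Mg apfu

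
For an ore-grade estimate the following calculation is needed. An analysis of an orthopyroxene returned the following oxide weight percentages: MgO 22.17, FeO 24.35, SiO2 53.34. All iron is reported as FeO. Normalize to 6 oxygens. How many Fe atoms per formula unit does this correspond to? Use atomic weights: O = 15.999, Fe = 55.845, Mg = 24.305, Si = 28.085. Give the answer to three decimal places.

MgO: 22.17/40.304 = 0.55007 mol → 0.55007 mol Mg, 0.55007 mol O.
FeO: 24.35/71.844 = 0.33893 mol → 0.33893 mol Fe, 0.33893 mol O.
SiO2: 53.34/60.083 = 0.88777 mol → 0.88777 mol Si, 1.77554 mol O.
Total oxygen = 2.66454 mol. Normalization factor = 6/2.66454 = 2.25180.
Fe per 6 O = 0.33893 × 2.25180 = 0.763.

0.763 Fe apfu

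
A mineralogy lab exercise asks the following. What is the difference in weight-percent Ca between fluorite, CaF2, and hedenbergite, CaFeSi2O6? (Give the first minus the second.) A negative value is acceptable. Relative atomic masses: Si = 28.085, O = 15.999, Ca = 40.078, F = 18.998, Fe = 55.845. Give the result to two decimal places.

Ca in CaF2: molar mass 78.074 g/mol; 1×40.078 = 40.078 g → 51.33 wt%.
Ca in CaFeSi2O6: molar mass 248.087 g/mol; 1×40.078 = 40.078 g → 16.15 wt%.
Difference = 51.33 − 16.15 = 35.18 percentage points.

35.18 percentage points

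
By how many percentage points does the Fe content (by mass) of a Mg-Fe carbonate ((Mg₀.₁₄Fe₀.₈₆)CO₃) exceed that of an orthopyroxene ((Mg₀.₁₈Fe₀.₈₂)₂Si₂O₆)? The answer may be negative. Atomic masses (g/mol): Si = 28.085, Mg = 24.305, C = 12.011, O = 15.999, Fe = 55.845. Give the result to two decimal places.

6.83 percentage points

First mineral: 48.027 g Fe in 111.437 g formula = 43.10 wt% Fe.
Second mineral: 91.586 g Fe in 252.500 g formula = 36.27 wt% Fe.
43.10% − 36.27% gives a difference of 6.83 percentage points.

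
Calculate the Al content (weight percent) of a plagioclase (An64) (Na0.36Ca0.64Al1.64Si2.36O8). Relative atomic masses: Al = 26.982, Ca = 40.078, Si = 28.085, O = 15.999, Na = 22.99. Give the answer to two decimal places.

16.24 weight percent

Formula mass = 0.36·22.99 + 0.64·40.078 + 1.64·26.982 + 2.36·28.085 + 8·15.999 = 272.449 g/mol, of which 44.250 g is Al.
So Al makes up 44.250/272.449 = 0.1624 of the mass, i.e. 16.24%.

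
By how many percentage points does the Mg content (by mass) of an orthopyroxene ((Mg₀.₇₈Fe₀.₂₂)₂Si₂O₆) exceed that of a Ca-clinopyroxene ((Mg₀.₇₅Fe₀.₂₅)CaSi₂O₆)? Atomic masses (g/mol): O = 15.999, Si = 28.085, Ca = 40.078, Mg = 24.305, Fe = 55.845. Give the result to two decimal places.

9.54 percentage points

M((Mg₀.₇₈Fe₀.₂₂)₂Si₂O₆) = 214.652 g/mol, so wt% Mg = 37.916/214.652 × 100 = 17.66%.
M((Mg₀.₇₅Fe₀.₂₅)CaSi₂O₆) = 224.432 g/mol, so wt% Mg = 18.229/224.432 × 100 = 8.12%.
17.66 − 8.12 = 9.54 pp.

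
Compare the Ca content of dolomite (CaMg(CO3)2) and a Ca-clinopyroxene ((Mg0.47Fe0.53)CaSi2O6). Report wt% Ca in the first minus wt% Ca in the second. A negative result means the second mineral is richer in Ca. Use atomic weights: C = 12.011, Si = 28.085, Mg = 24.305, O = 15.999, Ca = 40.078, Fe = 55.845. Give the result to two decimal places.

Ca in CaMg(CO3)2: molar mass 184.399 g/mol; 1×40.078 = 40.078 g → 21.73 wt%.
Ca in (Mg0.47Fe0.53)CaSi2O6: molar mass 233.263 g/mol; 1×40.078 = 40.078 g → 17.18 wt%.
Difference = 21.73 − 17.18 = 4.55 percentage points.

4.55 percentage points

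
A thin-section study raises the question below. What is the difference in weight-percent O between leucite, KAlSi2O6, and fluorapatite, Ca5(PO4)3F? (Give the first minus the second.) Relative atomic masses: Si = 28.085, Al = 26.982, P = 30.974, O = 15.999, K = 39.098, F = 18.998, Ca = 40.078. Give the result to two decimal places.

5.91 percentage points

M(KAlSi2O6) = 218.244 g/mol, so wt% O = 95.994/218.244 × 100 = 43.98%.
M(Ca5(PO4)3F) = 504.298 g/mol, so wt% O = 191.988/504.298 × 100 = 38.07%.
43.98 − 38.07 = 5.91 pp.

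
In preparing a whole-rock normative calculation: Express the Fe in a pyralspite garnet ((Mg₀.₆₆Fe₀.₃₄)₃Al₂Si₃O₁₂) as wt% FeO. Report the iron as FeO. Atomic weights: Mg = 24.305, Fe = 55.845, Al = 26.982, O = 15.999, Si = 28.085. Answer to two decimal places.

Molar mass of (Mg₀.₆₆Fe₀.₃₄)₃Al₂Si₃O₁₂ = 1.98·24.305 + 1.02·55.845 + 2·26.982 + 3·28.085 + 12·15.999 = 435.293 g/mol.
Each formula unit contains 1.02 Fe, equivalent to 1.02/1 = 1.0200 mol FeO.
M(FeO) = 1×55.845 + 1×15.999 = 71.844 g/mol.
Mass of FeO per formula unit = 1.0200 × 71.844 = 73.281 g.
FeO wt% = 73.281 / 435.293 × 100 = 16.83%.

16.83 wt%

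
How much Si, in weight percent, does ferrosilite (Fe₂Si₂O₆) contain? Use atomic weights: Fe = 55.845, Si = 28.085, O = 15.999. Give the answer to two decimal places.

M(Fe₂Si₂O₆) = 263.854 g/mol.
Si contributes 2 × 28.085 = 56.170 g per mole.
56.170/263.854 = 0.2129 → 21.29%.

21.29 weight percent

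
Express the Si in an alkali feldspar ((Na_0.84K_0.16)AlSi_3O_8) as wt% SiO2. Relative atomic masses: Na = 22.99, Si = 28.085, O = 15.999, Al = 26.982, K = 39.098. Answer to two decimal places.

68.07 wt%

Molar mass of (Na_0.84K_0.16)AlSi_3O_8 = 0.84·22.99 + 0.16·39.098 + 1·26.982 + 3·28.085 + 8·15.999 = 264.796 g/mol.
Each formula unit contains 3 Si, equivalent to 3/1 = 3.0000 mol SiO2.
M(SiO2) = 1×28.085 + 2×15.999 = 60.083 g/mol.
Mass of SiO2 per formula unit = 3.0000 × 60.083 = 180.249 g.
SiO2 wt% = 180.249 / 264.796 × 100 = 68.07%.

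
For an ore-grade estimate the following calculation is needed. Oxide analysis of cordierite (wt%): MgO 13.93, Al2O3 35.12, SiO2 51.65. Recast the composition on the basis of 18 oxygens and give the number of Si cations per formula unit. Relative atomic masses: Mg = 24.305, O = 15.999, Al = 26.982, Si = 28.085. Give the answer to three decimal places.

4.994 Si apfu

MgO: 13.93/40.304 = 0.34562 mol → 0.34562 mol Mg, 0.34562 mol O.
Al2O3: 35.12/101.961 = 0.34445 mol → 0.68890 mol Al, 1.03335 mol O.
SiO2: 51.65/60.083 = 0.85964 mol → 0.85964 mol Si, 1.71928 mol O.
Total oxygen = 3.09825 mol. Normalization factor = 18/3.09825 = 5.80973.
Si per 18 O = 0.85964 × 5.80973 = 4.994.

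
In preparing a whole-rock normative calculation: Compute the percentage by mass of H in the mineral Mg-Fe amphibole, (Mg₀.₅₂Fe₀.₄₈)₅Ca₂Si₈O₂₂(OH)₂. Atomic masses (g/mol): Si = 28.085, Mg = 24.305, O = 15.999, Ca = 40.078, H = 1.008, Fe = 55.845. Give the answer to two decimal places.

M((Mg₀.₅₂Fe₀.₄₈)₅Ca₂Si₈O₂₂(OH)₂) = 888.049 g/mol.
H contributes 2 × 1.008 = 2.016 g per mole.
2.016/888.049 = 0.0023 → 0.23%.

0.23 weight percent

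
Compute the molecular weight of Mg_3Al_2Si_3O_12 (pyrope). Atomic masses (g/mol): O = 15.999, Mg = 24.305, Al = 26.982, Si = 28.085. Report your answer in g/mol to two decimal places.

403.12 g/mol

Mg: 3 × 24.305 = 72.9150
Al: 2 × 26.982 = 53.9640
Si: 3 × 28.085 = 84.2550
O: 12 × 15.999 = 191.9880
Summing the contributions gives the formula mass.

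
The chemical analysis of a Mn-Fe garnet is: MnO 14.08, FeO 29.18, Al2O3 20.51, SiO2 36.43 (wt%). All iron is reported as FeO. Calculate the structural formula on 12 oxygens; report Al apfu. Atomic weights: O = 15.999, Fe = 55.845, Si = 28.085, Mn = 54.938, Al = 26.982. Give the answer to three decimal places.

MnO (M=70.937): mol = 0.19849; Mn = 0.19849, O = 0.19849.
FeO (M=71.844): mol = 0.40616; Fe = 0.40616, O = 0.40616.
Al2O3 (M=101.961): mol = 0.20116; Al = 0.40232, O = 0.60348.
SiO2 (M=60.083): mol = 0.60633; Si = 0.60633, O = 1.21266.
ΣO = 2.42079; factor = 12/ΣO = 4.95706.
Al apfu = 0.40232 × 4.95706 = 1.994.

1.994 Al apfu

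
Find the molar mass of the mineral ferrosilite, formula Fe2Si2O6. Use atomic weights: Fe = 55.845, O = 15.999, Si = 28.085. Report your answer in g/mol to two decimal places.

The formula mass is the sum 2*55.845 + 2*28.085 + 6*15.999.

263.85 g/mol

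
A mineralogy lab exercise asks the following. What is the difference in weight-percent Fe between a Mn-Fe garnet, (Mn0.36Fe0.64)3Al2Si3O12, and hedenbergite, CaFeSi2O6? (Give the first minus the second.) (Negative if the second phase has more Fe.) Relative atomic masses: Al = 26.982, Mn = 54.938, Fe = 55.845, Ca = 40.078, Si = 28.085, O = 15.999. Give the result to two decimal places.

First mineral: 107.222 g Fe in 496.762 g formula = 21.58 wt% Fe.
Second mineral: 55.845 g Fe in 248.087 g formula = 22.51 wt% Fe.
21.58% − 22.51% gives a difference of -0.93 percentage points.

-0.93 percentage points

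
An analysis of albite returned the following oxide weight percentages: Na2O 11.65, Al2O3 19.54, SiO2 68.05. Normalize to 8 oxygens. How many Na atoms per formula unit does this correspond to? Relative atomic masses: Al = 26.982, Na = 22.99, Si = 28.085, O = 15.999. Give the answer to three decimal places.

0.993 Na apfu

Na2O: 11.65/61.979 = 0.18797 mol → 0.37594 mol Na, 0.18797 mol O.
Al2O3: 19.54/101.961 = 0.19164 mol → 0.38328 mol Al, 0.57492 mol O.
SiO2: 68.05/60.083 = 1.13260 mol → 1.13260 mol Si, 2.26520 mol O.
Total oxygen = 3.02809 mol. Normalization factor = 8/3.02809 = 2.64193.
Na per 8 O = 0.37594 × 2.64193 = 0.993.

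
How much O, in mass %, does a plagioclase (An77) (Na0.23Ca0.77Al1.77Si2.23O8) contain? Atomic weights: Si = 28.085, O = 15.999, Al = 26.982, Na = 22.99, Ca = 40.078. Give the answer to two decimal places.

46.62 mass %

Molar mass of Na0.23Ca0.77Al1.77Si2.23O8: 0.23·22.99 + 0.77·40.078 + 1.77·26.982 + 2.23·28.085 + 8·15.999 = 274.527 g/mol.
Mass of O per formula unit: 8 × 15.999 = 127.992 g.
Weight fraction O = 127.992 / 274.527 = 0.4662.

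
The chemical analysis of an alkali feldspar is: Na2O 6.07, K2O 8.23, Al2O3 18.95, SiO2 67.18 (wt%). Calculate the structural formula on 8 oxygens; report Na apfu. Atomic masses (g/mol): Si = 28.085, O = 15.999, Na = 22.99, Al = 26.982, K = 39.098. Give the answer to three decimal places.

Na2O: 6.07/61.979 = 0.09794 mol → 0.19588 mol Na, 0.09794 mol O.
K2O: 8.23/94.195 = 0.08737 mol → 0.17474 mol K, 0.08737 mol O.
Al2O3: 18.95/101.961 = 0.18586 mol → 0.37172 mol Al, 0.55758 mol O.
SiO2: 67.18/60.083 = 1.11812 mol → 1.11812 mol Si, 2.23624 mol O.
Total oxygen = 2.97913 mol. Normalization factor = 8/2.97913 = 2.68535.
Na per 8 O = 0.19588 × 2.68535 = 0.526.

0.526 Na apfu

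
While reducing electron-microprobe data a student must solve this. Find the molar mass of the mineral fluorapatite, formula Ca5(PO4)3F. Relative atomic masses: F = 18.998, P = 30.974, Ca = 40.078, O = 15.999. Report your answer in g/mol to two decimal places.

504.30 g/mol

M = 5×40.078 + 3×30.974 + 12×15.999 + 1×18.998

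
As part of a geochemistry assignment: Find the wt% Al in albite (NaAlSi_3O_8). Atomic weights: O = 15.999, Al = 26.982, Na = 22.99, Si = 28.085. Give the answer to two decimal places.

10.29 weight percent

Formula mass = 1×22.99 + 1×26.982 + 3×28.085 + 8×15.999 = 262.219 g/mol, of which 26.982 g is Al.
So Al makes up 26.982/262.219 = 0.1029 of the mass, i.e. 10.29%.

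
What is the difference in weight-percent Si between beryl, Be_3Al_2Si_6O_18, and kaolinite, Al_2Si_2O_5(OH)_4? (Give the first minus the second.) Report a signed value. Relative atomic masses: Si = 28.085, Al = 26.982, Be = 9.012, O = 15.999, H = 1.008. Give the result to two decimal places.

9.59 percentage points

First mineral: 168.510 g Si in 537.492 g formula = 31.35 wt% Si.
Second mineral: 56.170 g Si in 258.157 g formula = 21.76 wt% Si.
31.35% − 21.76% gives a difference of 9.59 percentage points.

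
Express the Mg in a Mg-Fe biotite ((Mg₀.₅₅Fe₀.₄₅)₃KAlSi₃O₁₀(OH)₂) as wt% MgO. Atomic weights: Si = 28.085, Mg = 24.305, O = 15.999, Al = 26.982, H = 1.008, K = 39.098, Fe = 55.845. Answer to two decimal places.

14.46 wt%

Molar mass of (Mg₀.₅₅Fe₀.₄₅)₃KAlSi₃O₁₀(OH)₂ = 1.65*24.305 + 1.35*55.845 + 1*39.098 + 1*26.982 + 3*28.085 + 12*15.999 + 2*1.008 = 459.833 g/mol.
Each formula unit contains 1.65 Mg, equivalent to 1.65/1 = 1.6500 mol MgO.
M(MgO) = 1×24.305 + 1×15.999 = 40.304 g/mol.
Mass of MgO per formula unit = 1.6500 × 40.304 = 66.502 g.
MgO wt% = 66.502 / 459.833 × 100 = 14.46%.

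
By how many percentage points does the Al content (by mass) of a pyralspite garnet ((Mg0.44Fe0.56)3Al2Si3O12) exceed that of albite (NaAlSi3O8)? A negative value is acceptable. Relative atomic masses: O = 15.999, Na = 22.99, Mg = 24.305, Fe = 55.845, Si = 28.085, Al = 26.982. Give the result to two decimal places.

Al in (Mg0.44Fe0.56)3Al2Si3O12: molar mass 456.109 g/mol; 2×26.982 = 53.964 g → 11.83 wt%.
Al in NaAlSi3O8: molar mass 262.219 g/mol; 1×26.982 = 26.982 g → 10.29 wt%.
Difference = 11.83 − 10.29 = 1.54 percentage points.

1.54 percentage points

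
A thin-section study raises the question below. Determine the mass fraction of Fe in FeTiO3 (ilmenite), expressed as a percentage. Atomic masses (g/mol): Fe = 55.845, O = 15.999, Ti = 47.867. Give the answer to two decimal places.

M(FeTiO3) = 151.709 g/mol.
Fe contributes 1 × 55.845 = 55.845 g per mole.
55.845/151.709 = 0.3681 → 36.81%.

36.81 wt%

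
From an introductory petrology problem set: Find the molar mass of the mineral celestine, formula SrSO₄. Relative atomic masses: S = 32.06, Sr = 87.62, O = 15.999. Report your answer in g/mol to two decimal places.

183.68 g/mol

Sr: 1 × 87.62 = 87.6200
S: 1 × 32.06 = 32.0600
O: 4 × 15.999 = 63.9960
Summing the contributions gives the formula mass.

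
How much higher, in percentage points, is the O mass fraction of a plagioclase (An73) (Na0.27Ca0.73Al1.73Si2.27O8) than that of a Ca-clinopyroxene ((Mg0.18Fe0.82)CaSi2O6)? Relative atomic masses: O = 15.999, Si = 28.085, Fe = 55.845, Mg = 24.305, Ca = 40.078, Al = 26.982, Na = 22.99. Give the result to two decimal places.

M(Na0.27Ca0.73Al1.73Si2.27O8) = 273.888 g/mol, so wt% O = 127.992/273.888 × 100 = 46.73%.
M((Mg0.18Fe0.82)CaSi2O6) = 242.410 g/mol, so wt% O = 95.994/242.410 × 100 = 39.60%.
46.73 − 39.60 = 7.13 pp.

7.13 percentage points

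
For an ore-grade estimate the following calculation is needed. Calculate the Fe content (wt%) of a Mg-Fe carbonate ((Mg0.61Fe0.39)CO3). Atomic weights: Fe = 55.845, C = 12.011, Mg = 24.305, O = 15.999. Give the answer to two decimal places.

Formula mass = 0.61*24.305 + 0.39*55.845 + 1*12.011 + 3*15.999 = 96.614 g/mol, of which 21.780 g is Fe.
So Fe makes up 21.780/96.614 = 0.2254 of the mass, i.e. 22.54%.

22.54 wt%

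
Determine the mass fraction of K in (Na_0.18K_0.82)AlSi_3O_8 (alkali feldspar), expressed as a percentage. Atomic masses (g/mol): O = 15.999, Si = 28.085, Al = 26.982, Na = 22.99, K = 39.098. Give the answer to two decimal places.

11.64 weight percent

Molar mass of (Na_0.18K_0.82)AlSi_3O_8: 0.18×22.99 + 0.82×39.098 + 1×26.982 + 3×28.085 + 8×15.999 = 275.428 g/mol.
Mass of K per formula unit: 0.82 × 39.098 = 32.060 g.
Weight fraction K = 32.060 / 275.428 = 0.1164.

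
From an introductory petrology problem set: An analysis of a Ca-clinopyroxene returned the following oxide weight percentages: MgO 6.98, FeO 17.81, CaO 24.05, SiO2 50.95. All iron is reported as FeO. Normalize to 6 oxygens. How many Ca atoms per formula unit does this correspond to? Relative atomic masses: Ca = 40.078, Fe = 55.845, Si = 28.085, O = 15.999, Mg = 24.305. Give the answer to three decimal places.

6.98 wt% MgO ÷ 40.304 g/mol = 0.17318 mol, giving 0.17318 Mg and 0.17318 O.
17.81 wt% FeO ÷ 71.844 g/mol = 0.24790 mol, giving 0.24790 Fe and 0.24790 O.
24.05 wt% CaO ÷ 56.077 g/mol = 0.42887 mol, giving 0.42887 Ca and 0.42887 O.
50.95 wt% SiO2 ÷ 60.083 g/mol = 0.84799 mol, giving 0.84799 Si and 1.69598 O.
Oxygen sums to 2.54593; scaling by 6/2.54593 = 2.35670 puts the formula on 6 O.
Ca: 0.42887 × 2.35670 = 1.011 atoms per formula unit.

1.011 Ca apfu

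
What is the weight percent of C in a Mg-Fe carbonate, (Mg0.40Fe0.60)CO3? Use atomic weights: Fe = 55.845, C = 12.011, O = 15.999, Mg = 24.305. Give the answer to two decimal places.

11.63 wt%

M((Mg0.40Fe0.60)CO3) = 103.237 g/mol.
C contributes 1 × 12.011 = 12.011 g per mole.
12.011/103.237 = 0.1163 → 11.63%.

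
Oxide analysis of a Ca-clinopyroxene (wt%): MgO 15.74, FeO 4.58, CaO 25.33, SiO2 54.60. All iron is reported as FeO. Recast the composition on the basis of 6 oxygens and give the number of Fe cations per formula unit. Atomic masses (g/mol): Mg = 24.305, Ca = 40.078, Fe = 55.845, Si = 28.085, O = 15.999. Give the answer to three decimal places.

MgO: 15.74/40.304 = 0.39053 mol → 0.39053 mol Mg, 0.39053 mol O.
FeO: 4.58/71.844 = 0.06375 mol → 0.06375 mol Fe, 0.06375 mol O.
CaO: 25.33/56.077 = 0.45170 mol → 0.45170 mol Ca, 0.45170 mol O.
SiO2: 54.60/60.083 = 0.90874 mol → 0.90874 mol Si, 1.81748 mol O.
Total oxygen = 2.72346 mol. Normalization factor = 6/2.72346 = 2.20308.
Fe per 6 O = 0.06375 × 2.20308 = 0.140.

0.140 Fe apfu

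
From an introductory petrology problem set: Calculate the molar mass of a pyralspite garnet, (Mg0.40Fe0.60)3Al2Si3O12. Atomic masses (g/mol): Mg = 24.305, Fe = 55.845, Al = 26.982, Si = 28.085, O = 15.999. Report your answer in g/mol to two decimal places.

459.89 g/mol

M = 1.20(24.305) + 1.80(55.845) + 2(26.982) + 3(28.085) + 12(15.999)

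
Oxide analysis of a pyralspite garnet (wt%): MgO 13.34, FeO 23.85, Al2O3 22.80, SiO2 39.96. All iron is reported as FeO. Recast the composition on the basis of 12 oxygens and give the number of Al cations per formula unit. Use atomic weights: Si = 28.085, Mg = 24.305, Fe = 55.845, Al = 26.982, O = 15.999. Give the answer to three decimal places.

2.015 Al apfu

13.34 wt% MgO ÷ 40.304 g/mol = 0.33098 mol, giving 0.33098 Mg and 0.33098 O.
23.85 wt% FeO ÷ 71.844 g/mol = 0.33197 mol, giving 0.33197 Fe and 0.33197 O.
22.80 wt% Al2O3 ÷ 101.961 g/mol = 0.22361 mol, giving 0.44722 Al and 0.67083 O.
39.96 wt% SiO2 ÷ 60.083 g/mol = 0.66508 mol, giving 0.66508 Si and 1.33016 O.
Oxygen sums to 2.66394; scaling by 12/2.66394 = 4.50461 puts the formula on 12 O.
Al: 0.44722 × 4.50461 = 2.015 atoms per formula unit.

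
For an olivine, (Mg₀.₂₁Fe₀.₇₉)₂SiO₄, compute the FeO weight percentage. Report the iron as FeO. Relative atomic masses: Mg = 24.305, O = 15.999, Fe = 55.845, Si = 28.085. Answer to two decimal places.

59.58 wt%

Molar mass of (Mg₀.₂₁Fe₀.₇₉)₂SiO₄ = 0.42×24.305 + 1.58×55.845 + 1×28.085 + 4×15.999 = 190.524 g/mol.
Each formula unit contains 1.58 Fe, equivalent to 1.58/1 = 1.5800 mol FeO.
M(FeO) = 1×55.845 + 1×15.999 = 71.844 g/mol.
Mass of FeO per formula unit = 1.5800 × 71.844 = 113.514 g.
FeO wt% = 113.514 / 190.524 × 100 = 59.58%.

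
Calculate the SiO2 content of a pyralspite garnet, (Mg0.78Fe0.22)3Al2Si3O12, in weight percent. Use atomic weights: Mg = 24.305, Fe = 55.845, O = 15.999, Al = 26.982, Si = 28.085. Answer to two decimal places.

42.52 wt%

M((Mg0.78Fe0.22)3Al2Si3O12) = 423.938 g/mol; M(SiO2) = 60.083 g/mol.
Moles SiO2 per formula unit = 3 Si ÷ 1 = 3.0000.
SiO2 fraction = (3.0000 × 60.083) / 423.938 = 180.249/423.938 = 0.4252.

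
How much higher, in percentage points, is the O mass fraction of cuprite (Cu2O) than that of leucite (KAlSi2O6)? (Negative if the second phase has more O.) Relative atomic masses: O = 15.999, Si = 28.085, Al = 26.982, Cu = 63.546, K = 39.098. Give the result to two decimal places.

O in Cu2O: molar mass 143.091 g/mol; 1×15.999 = 15.999 g → 11.18 wt%.
O in KAlSi2O6: molar mass 218.244 g/mol; 6×15.999 = 95.994 g → 43.98 wt%.
Difference = 11.18 − 43.98 = -32.80 percentage points.

-32.80 percentage points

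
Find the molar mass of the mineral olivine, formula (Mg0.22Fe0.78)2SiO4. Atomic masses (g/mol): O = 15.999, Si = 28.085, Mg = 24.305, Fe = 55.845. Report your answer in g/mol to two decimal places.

189.89 g/mol

The formula mass is the sum 0.44(24.305) + 1.56(55.845) + 1(28.085) + 4(15.999).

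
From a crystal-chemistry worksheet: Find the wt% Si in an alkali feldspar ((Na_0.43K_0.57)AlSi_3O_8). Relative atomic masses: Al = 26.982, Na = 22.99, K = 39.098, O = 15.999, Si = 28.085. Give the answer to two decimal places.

Formula mass = 0.43×22.99 + 0.57×39.098 + 1×26.982 + 3×28.085 + 8×15.999 = 271.401 g/mol, of which 84.255 g is Si.
So Si makes up 84.255/271.401 = 0.3104 of the mass, i.e. 31.04%.

31.04 weight percent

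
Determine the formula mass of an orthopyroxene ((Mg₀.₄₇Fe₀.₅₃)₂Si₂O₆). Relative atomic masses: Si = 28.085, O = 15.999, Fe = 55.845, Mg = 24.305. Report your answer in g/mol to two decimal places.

234.21 g/mol

M = 0.94*24.305 + 1.06*55.845 + 2*28.085 + 6*15.999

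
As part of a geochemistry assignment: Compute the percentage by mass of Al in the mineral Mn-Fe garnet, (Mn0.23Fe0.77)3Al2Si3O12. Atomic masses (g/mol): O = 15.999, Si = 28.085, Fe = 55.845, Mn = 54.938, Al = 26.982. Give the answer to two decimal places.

Molar mass of (Mn0.23Fe0.77)3Al2Si3O12: 0.69·54.938 + 2.31·55.845 + 2·26.982 + 3·28.085 + 12·15.999 = 497.116 g/mol.
Mass of Al per formula unit: 2 × 26.982 = 53.964 g.
Weight fraction Al = 53.964 / 497.116 = 0.1086.

10.86 weight percent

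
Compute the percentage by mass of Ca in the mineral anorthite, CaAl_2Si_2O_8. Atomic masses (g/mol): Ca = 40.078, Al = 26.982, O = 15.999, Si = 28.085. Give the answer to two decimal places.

14.41 wt%

M(CaAl_2Si_2O_8) = 278.204 g/mol.
Ca contributes 1 × 40.078 = 40.078 g per mole.
40.078/278.204 = 0.1441 → 14.41%.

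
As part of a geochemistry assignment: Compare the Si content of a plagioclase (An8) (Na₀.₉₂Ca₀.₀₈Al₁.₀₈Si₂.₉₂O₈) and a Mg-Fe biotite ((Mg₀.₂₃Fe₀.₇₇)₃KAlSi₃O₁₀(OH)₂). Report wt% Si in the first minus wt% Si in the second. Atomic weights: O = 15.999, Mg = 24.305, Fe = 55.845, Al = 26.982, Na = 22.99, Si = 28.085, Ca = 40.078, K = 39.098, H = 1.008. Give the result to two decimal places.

M(Na₀.₉₂Ca₀.₀₈Al₁.₀₈Si₂.₉₂O₈) = 263.498 g/mol, so wt% Si = 82.008/263.498 × 100 = 31.12%.
M((Mg₀.₂₃Fe₀.₇₇)₃KAlSi₃O₁₀(OH)₂) = 490.111 g/mol, so wt% Si = 84.255/490.111 × 100 = 17.19%.
31.12 − 17.19 = 13.93 pp.

13.93 percentage points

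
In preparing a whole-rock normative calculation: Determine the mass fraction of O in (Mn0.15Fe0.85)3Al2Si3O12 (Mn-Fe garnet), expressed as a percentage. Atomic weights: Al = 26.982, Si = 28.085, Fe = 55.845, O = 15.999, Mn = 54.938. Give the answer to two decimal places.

Formula mass = 0.45×54.938 + 2.55×55.845 + 2×26.982 + 3×28.085 + 12×15.999 = 497.334 g/mol, of which 191.988 g is O.
So O makes up 191.988/497.334 = 0.3860 of the mass, i.e. 38.60%.

38.60 mass %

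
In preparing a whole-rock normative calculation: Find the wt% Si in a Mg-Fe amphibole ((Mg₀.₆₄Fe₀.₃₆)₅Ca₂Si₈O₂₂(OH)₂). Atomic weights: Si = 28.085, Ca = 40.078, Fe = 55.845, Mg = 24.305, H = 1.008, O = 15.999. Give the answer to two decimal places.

M((Mg₀.₆₄Fe₀.₃₆)₅Ca₂Si₈O₂₂(OH)₂) = 869.125 g/mol.
Si contributes 8 × 28.085 = 224.680 g per mole.
224.680/869.125 = 0.2585 → 25.85%.

25.85 wt%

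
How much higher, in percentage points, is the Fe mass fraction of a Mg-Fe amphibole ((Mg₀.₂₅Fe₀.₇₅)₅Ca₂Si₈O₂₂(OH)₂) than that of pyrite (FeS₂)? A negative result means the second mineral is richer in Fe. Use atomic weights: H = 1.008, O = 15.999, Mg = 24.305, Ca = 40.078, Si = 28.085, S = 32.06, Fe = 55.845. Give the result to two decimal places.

-24.05 percentage points

Fe in (Mg₀.₂₅Fe₀.₇₅)₅Ca₂Si₈O₂₂(OH)₂: molar mass 930.628 g/mol; 3.75×55.845 = 209.419 g → 22.50 wt%.
Fe in FeS₂: molar mass 119.965 g/mol; 1×55.845 = 55.845 g → 46.55 wt%.
Difference = 22.50 − 46.55 = -24.05 percentage points.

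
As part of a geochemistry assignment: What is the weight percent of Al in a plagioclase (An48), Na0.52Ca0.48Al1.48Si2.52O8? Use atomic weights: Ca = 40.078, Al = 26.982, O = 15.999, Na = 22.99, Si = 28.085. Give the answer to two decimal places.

Molar mass of Na0.52Ca0.48Al1.48Si2.52O8: 0.52×22.99 + 0.48×40.078 + 1.48×26.982 + 2.52×28.085 + 8×15.999 = 269.892 g/mol.
Mass of Al per formula unit: 1.48 × 26.982 = 39.933 g.
Weight fraction Al = 39.933 / 269.892 = 0.1480.

14.80 weight percent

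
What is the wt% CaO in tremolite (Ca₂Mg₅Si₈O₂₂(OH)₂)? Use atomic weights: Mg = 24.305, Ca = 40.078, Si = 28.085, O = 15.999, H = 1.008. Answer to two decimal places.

13.81 wt%

Molar mass of Ca₂Mg₅Si₈O₂₂(OH)₂ = 2×40.078 + 5×24.305 + 8×28.085 + 24×15.999 + 2×1.008 = 812.353 g/mol.
Each formula unit contains 2 Ca, equivalent to 2/1 = 2.0000 mol CaO.
M(CaO) = 1×40.078 + 1×15.999 = 56.077 g/mol.
Mass of CaO per formula unit = 2.0000 × 56.077 = 112.154 g.
CaO wt% = 112.154 / 812.353 × 100 = 13.81%.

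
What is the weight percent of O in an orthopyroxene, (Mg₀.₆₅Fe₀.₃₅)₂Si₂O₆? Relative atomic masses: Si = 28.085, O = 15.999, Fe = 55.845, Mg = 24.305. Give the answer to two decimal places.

43.08 wt%

Formula mass = 1.30*24.305 + 0.70*55.845 + 2*28.085 + 6*15.999 = 222.852 g/mol, of which 95.994 g is O.
So O makes up 95.994/222.852 = 0.4308 of the mass, i.e. 43.08%.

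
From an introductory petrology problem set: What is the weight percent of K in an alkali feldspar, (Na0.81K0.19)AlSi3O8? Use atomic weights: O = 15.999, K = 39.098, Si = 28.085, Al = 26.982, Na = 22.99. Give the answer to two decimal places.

2.80 wt%

M((Na0.81K0.19)AlSi3O8) = 265.280 g/mol.
K contributes 0.19 × 39.098 = 7.429 g per mole.
7.429/265.280 = 0.0280 → 2.80%.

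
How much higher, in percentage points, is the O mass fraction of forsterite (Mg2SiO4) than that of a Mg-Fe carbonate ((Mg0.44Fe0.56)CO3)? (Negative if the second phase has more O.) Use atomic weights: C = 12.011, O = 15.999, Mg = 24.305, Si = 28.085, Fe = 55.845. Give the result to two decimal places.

-1.58 percentage points

First mineral: 63.996 g O in 140.691 g formula = 45.49 wt% O.
Second mineral: 47.997 g O in 101.975 g formula = 47.07 wt% O.
45.49% − 47.07% gives a difference of -1.58 percentage points.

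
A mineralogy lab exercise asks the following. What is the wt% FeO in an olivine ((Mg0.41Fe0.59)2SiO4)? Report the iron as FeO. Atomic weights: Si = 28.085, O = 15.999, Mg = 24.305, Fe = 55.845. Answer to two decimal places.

Formula mass = 177.908 g/mol.
1.18 Fe → 1.1800 mol FeO per formula unit; M(FeO) = 71.844, so FeO mass = 84.776 g.
84.776/177.908 × 100 = 47.65 wt%.

47.65 wt%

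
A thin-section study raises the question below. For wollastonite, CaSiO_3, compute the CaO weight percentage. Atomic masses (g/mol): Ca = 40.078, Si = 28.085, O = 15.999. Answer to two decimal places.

Formula mass = 116.160 g/mol.
1 Ca → 1.0000 mol CaO per formula unit; M(CaO) = 56.077, so CaO mass = 56.077 g.
56.077/116.160 × 100 = 48.28 wt%.

48.28 wt%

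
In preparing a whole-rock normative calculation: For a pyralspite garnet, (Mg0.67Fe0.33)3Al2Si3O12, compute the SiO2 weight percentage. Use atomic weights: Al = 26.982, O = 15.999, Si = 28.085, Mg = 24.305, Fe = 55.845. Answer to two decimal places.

Molar mass of (Mg0.67Fe0.33)3Al2Si3O12 = 2.01·24.305 + 0.99·55.845 + 2·26.982 + 3·28.085 + 12·15.999 = 434.347 g/mol.
Each formula unit contains 3 Si, equivalent to 3/1 = 3.0000 mol SiO2.
M(SiO2) = 1×28.085 + 2×15.999 = 60.083 g/mol.
Mass of SiO2 per formula unit = 3.0000 × 60.083 = 180.249 g.
SiO2 wt% = 180.249 / 434.347 × 100 = 41.50%.

41.50 wt%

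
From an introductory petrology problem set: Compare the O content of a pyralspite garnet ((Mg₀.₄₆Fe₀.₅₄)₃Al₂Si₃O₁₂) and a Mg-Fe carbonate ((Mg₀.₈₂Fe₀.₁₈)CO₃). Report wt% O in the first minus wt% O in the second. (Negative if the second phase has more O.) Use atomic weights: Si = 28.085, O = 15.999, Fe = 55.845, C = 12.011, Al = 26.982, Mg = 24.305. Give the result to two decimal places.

-11.07 percentage points

First mineral: 191.988 g O in 454.217 g formula = 42.27 wt% O.
Second mineral: 47.997 g O in 89.990 g formula = 53.34 wt% O.
42.27% − 53.34% gives a difference of -11.07 percentage points.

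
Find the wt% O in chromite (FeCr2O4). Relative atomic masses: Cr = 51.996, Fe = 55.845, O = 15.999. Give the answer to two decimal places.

28.59 mass %

Molar mass of FeCr2O4: 1·55.845 + 2·51.996 + 4·15.999 = 223.833 g/mol.
Mass of O per formula unit: 4 × 15.999 = 63.996 g.
Weight fraction O = 63.996 / 223.833 = 0.2859.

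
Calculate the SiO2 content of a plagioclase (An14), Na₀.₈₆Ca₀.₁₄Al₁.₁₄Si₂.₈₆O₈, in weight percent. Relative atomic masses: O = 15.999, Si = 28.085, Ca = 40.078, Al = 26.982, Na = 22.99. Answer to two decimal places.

M(Na₀.₈₆Ca₀.₁₄Al₁.₁₄Si₂.₈₆O₈) = 264.457 g/mol; M(SiO2) = 60.083 g/mol.
Moles SiO2 per formula unit = 2.86 Si ÷ 1 = 2.8600.
SiO2 fraction = (2.8600 × 60.083) / 264.457 = 171.837/264.457 = 0.6498.

64.98 wt%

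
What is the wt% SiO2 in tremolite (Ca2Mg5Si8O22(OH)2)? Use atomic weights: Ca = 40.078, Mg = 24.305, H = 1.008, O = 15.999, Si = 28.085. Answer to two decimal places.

59.17 wt%

Molar mass of Ca2Mg5Si8O22(OH)2 = 2·40.078 + 5·24.305 + 8·28.085 + 24·15.999 + 2·1.008 = 812.353 g/mol.
Each formula unit contains 8 Si, equivalent to 8/1 = 8.0000 mol SiO2.
M(SiO2) = 1×28.085 + 2×15.999 = 60.083 g/mol.
Mass of SiO2 per formula unit = 8.0000 × 60.083 = 480.664 g.
SiO2 wt% = 480.664 / 812.353 × 100 = 59.17%.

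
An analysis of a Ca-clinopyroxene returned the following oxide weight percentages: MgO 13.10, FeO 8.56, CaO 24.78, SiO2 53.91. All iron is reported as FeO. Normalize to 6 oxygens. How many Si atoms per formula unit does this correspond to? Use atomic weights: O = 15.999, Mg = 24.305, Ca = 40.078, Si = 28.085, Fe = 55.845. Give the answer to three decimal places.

2.008 Si apfu

MgO (M=40.304): mol = 0.32503; Mg = 0.32503, O = 0.32503.
FeO (M=71.844): mol = 0.11915; Fe = 0.11915, O = 0.11915.
CaO (M=56.077): mol = 0.44189; Ca = 0.44189, O = 0.44189.
SiO2 (M=60.083): mol = 0.89726; Si = 0.89726, O = 1.79452.
ΣO = 2.68059; factor = 6/ΣO = 2.23831.
Si apfu = 0.89726 × 2.23831 = 2.008.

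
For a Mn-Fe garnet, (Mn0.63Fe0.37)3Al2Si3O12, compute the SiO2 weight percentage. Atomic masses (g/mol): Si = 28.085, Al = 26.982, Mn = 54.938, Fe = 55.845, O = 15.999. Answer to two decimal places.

36.34 wt%

M((Mn0.63Fe0.37)3Al2Si3O12) = 496.028 g/mol; M(SiO2) = 60.083 g/mol.
Moles SiO2 per formula unit = 3 Si ÷ 1 = 3.0000.
SiO2 fraction = (3.0000 × 60.083) / 496.028 = 180.249/496.028 = 0.3634.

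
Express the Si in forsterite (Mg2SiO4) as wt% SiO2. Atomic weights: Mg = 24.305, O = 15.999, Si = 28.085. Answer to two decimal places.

42.71 wt%

Molar mass of Mg2SiO4 = 2*24.305 + 1*28.085 + 4*15.999 = 140.691 g/mol.
Each formula unit contains 1 Si, equivalent to 1/1 = 1.0000 mol SiO2.
M(SiO2) = 1×28.085 + 2×15.999 = 60.083 g/mol.
Mass of SiO2 per formula unit = 1.0000 × 60.083 = 60.083 g.
SiO2 wt% = 60.083 / 140.691 × 100 = 42.71%.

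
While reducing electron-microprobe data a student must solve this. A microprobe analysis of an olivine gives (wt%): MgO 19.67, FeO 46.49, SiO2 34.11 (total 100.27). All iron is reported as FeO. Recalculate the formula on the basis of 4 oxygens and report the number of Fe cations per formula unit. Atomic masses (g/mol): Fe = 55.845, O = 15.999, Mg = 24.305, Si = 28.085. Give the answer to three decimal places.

MgO (M=40.304): mol = 0.48804; Mg = 0.48804, O = 0.48804.
FeO (M=71.844): mol = 0.64710; Fe = 0.64710, O = 0.64710.
SiO2 (M=60.083): mol = 0.56771; Si = 0.56771, O = 1.13542.
ΣO = 2.27056; factor = 4/ΣO = 1.76168.
Fe apfu = 0.64710 × 1.76168 = 1.140.

1.140 Fe apfu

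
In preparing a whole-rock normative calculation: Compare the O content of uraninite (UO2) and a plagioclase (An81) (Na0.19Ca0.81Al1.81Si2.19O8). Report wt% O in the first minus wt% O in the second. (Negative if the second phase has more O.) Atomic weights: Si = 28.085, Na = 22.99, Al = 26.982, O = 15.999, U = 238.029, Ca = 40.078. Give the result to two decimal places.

-34.66 percentage points

O in UO2: molar mass 270.027 g/mol; 2×15.999 = 31.998 g → 11.85 wt%.
O in Na0.19Ca0.81Al1.81Si2.19O8: molar mass 275.167 g/mol; 8×15.999 = 127.992 g → 46.51 wt%.
Difference = 11.85 − 46.51 = -34.66 percentage points.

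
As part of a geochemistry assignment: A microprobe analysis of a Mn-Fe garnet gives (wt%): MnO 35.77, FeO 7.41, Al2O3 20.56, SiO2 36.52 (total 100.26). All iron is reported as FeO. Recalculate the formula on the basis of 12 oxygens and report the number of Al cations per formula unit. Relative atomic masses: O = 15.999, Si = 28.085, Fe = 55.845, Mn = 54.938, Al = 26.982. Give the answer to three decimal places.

1.993 Al apfu

MnO (M=70.937): mol = 0.50425; Mn = 0.50425, O = 0.50425.
FeO (M=71.844): mol = 0.10314; Fe = 0.10314, O = 0.10314.
Al2O3 (M=101.961): mol = 0.20165; Al = 0.40330, O = 0.60495.
SiO2 (M=60.083): mol = 0.60783; Si = 0.60783, O = 1.21566.
ΣO = 2.42800; factor = 12/ΣO = 4.94234.
Al apfu = 0.40330 × 4.94234 = 1.993.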